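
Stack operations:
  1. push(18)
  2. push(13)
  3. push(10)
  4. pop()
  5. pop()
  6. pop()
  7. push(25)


push(18) -> [18]
push(13) -> [18, 13]
push(10) -> [18, 13, 10]
pop()->10, [18, 13]
pop()->13, [18]
pop()->18, []
push(25) -> [25]

Final stack: [25]


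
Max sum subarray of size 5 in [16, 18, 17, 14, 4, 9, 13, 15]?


[0:5]: 69
[1:6]: 62
[2:7]: 57
[3:8]: 55

Max: 69 at [0:5]


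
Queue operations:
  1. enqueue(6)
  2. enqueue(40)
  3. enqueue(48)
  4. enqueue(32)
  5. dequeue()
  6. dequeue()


enqueue(6) -> [6]
enqueue(40) -> [6, 40]
enqueue(48) -> [6, 40, 48]
enqueue(32) -> [6, 40, 48, 32]
dequeue()->6, [40, 48, 32]
dequeue()->40, [48, 32]

Final queue: [48, 32]


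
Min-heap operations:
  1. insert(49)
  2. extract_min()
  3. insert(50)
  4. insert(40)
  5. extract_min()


insert(49) -> [49]
extract_min()->49, []
insert(50) -> [50]
insert(40) -> [40, 50]
extract_min()->40, [50]

Final heap: [50]


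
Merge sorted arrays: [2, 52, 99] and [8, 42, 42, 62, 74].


Take 2 from A
Take 8 from B
Take 42 from B
Take 42 from B
Take 52 from A
Take 62 from B
Take 74 from B

Merged: [2, 8, 42, 42, 52, 62, 74, 99]


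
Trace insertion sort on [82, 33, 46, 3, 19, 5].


Initial: [82, 33, 46, 3, 19, 5]
Insert 33: [33, 82, 46, 3, 19, 5]
Insert 46: [33, 46, 82, 3, 19, 5]
Insert 3: [3, 33, 46, 82, 19, 5]
Insert 19: [3, 19, 33, 46, 82, 5]
Insert 5: [3, 5, 19, 33, 46, 82]

Sorted: [3, 5, 19, 33, 46, 82]


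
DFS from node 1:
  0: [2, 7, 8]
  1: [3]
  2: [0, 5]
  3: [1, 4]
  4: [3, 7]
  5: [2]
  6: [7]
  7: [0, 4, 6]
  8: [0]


Visit 1, push [3]
Visit 3, push [4]
Visit 4, push [7]
Visit 7, push [6, 0]
Visit 0, push [8, 2]
Visit 2, push [5]
Visit 5, push []
Visit 8, push []
Visit 6, push []

DFS order: [1, 3, 4, 7, 0, 2, 5, 8, 6]


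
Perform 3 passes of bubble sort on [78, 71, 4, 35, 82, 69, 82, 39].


Initial: [78, 71, 4, 35, 82, 69, 82, 39]
Pass 1: [71, 4, 35, 78, 69, 82, 39, 82] (5 swaps)
Pass 2: [4, 35, 71, 69, 78, 39, 82, 82] (4 swaps)
Pass 3: [4, 35, 69, 71, 39, 78, 82, 82] (2 swaps)

After 3 passes: [4, 35, 69, 71, 39, 78, 82, 82]


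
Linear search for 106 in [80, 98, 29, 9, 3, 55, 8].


i=0: 80!=106
i=1: 98!=106
i=2: 29!=106
i=3: 9!=106
i=4: 3!=106
i=5: 55!=106
i=6: 8!=106

Not found, 7 comps


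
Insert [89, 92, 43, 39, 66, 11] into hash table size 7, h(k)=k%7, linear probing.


Insert 89: h=5 -> slot 5
Insert 92: h=1 -> slot 1
Insert 43: h=1, 1 probes -> slot 2
Insert 39: h=4 -> slot 4
Insert 66: h=3 -> slot 3
Insert 11: h=4, 2 probes -> slot 6

Table: [None, 92, 43, 66, 39, 89, 11]


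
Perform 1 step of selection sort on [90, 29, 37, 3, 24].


Initial: [90, 29, 37, 3, 24]
Step 1: min=3 at 3
  Swap: [3, 29, 37, 90, 24]

After 1 step: [3, 29, 37, 90, 24]


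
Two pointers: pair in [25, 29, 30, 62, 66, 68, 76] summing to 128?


lo=0(25)+hi=6(76)=101
lo=1(29)+hi=6(76)=105
lo=2(30)+hi=6(76)=106
lo=3(62)+hi=6(76)=138
lo=3(62)+hi=5(68)=130
lo=3(62)+hi=4(66)=128

Yes: 62+66=128


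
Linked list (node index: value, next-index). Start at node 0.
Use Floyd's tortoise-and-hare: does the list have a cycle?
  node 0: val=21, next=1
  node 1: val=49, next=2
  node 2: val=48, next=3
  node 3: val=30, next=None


Floyd's tortoise (slow, +1) and hare (fast, +2):
  init: slow=0, fast=0
  step 1: slow=1, fast=2
  step 2: fast 2->3->None, no cycle

Cycle: no


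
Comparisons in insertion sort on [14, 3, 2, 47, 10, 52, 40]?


Algorithm: insertion sort
Input: [14, 3, 2, 47, 10, 52, 40]
Sorted: [2, 3, 10, 14, 40, 47, 52]

11


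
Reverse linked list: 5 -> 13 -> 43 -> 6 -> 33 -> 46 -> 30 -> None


Step 1: curr=5, set curr.next=prev(None) | reversed so far: 5
Step 2: curr=13, set curr.next=prev(5) | reversed so far: 13 -> 5
Step 3: curr=43, set curr.next=prev(13) | reversed so far: 43 -> 13 -> 5
Step 4: curr=6, set curr.next=prev(43) | reversed so far: 6 -> 43 -> 13 -> 5
Step 5: curr=33, set curr.next=prev(6) | reversed so far: 33 -> 6 -> 43 -> 13 -> 5
Step 6: curr=46, set curr.next=prev(33) | reversed so far: 46 -> 33 -> 6 -> 43 -> 13 -> 5
Step 7: curr=30, set curr.next=prev(46) | reversed so far: 30 -> 46 -> 33 -> 6 -> 43 -> 13 -> 5

30 -> 46 -> 33 -> 6 -> 43 -> 13 -> 5 -> None


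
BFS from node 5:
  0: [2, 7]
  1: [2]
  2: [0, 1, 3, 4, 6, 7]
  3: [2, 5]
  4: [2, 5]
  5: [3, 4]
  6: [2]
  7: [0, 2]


Visit 5, enqueue [3, 4]
Visit 3, enqueue [2]
Visit 4, enqueue []
Visit 2, enqueue [0, 1, 6, 7]
Visit 0, enqueue []
Visit 1, enqueue []
Visit 6, enqueue []
Visit 7, enqueue []

BFS order: [5, 3, 4, 2, 0, 1, 6, 7]


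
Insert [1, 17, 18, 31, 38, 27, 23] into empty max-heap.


Insert 1: [1]
Insert 17: [17, 1]
Insert 18: [18, 1, 17]
Insert 31: [31, 18, 17, 1]
Insert 38: [38, 31, 17, 1, 18]
Insert 27: [38, 31, 27, 1, 18, 17]
Insert 23: [38, 31, 27, 1, 18, 17, 23]

Final heap: [38, 31, 27, 1, 18, 17, 23]


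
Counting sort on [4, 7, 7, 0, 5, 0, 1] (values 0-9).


Input: [4, 7, 7, 0, 5, 0, 1]
Counts: [2, 1, 0, 0, 1, 1, 0, 2, 0, 0]

Sorted: [0, 0, 1, 4, 5, 7, 7]


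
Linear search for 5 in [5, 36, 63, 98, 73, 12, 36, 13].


i=0: 5==5 found!

Found at 0, 1 comps


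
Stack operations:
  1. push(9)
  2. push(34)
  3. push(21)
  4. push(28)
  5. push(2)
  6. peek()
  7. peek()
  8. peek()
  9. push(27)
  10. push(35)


push(9) -> [9]
push(34) -> [9, 34]
push(21) -> [9, 34, 21]
push(28) -> [9, 34, 21, 28]
push(2) -> [9, 34, 21, 28, 2]
peek()->2
peek()->2
peek()->2
push(27) -> [9, 34, 21, 28, 2, 27]
push(35) -> [9, 34, 21, 28, 2, 27, 35]

Final stack: [9, 34, 21, 28, 2, 27, 35]


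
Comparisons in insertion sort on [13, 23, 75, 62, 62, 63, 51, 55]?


Algorithm: insertion sort
Input: [13, 23, 75, 62, 62, 63, 51, 55]
Sorted: [13, 23, 51, 55, 62, 62, 63, 75]

18


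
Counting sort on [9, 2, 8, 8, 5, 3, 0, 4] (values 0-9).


Input: [9, 2, 8, 8, 5, 3, 0, 4]
Counts: [1, 0, 1, 1, 1, 1, 0, 0, 2, 1]

Sorted: [0, 2, 3, 4, 5, 8, 8, 9]


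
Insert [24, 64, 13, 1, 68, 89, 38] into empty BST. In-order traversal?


Insert 24: root
Insert 64: R from 24
Insert 13: L from 24
Insert 1: L from 24 -> L from 13
Insert 68: R from 24 -> R from 64
Insert 89: R from 24 -> R from 64 -> R from 68
Insert 38: R from 24 -> L from 64

In-order: [1, 13, 24, 38, 64, 68, 89]


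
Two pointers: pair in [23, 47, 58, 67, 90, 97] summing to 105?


lo=0(23)+hi=5(97)=120
lo=0(23)+hi=4(90)=113
lo=0(23)+hi=3(67)=90
lo=1(47)+hi=3(67)=114
lo=1(47)+hi=2(58)=105

Yes: 47+58=105


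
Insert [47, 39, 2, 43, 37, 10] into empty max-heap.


Insert 47: [47]
Insert 39: [47, 39]
Insert 2: [47, 39, 2]
Insert 43: [47, 43, 2, 39]
Insert 37: [47, 43, 2, 39, 37]
Insert 10: [47, 43, 10, 39, 37, 2]

Final heap: [47, 43, 10, 39, 37, 2]


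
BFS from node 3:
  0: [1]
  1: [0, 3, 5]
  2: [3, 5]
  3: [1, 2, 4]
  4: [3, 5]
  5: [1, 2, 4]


Visit 3, enqueue [1, 2, 4]
Visit 1, enqueue [0, 5]
Visit 2, enqueue []
Visit 4, enqueue []
Visit 0, enqueue []
Visit 5, enqueue []

BFS order: [3, 1, 2, 4, 0, 5]


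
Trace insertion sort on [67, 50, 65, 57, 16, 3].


Initial: [67, 50, 65, 57, 16, 3]
Insert 50: [50, 67, 65, 57, 16, 3]
Insert 65: [50, 65, 67, 57, 16, 3]
Insert 57: [50, 57, 65, 67, 16, 3]
Insert 16: [16, 50, 57, 65, 67, 3]
Insert 3: [3, 16, 50, 57, 65, 67]

Sorted: [3, 16, 50, 57, 65, 67]


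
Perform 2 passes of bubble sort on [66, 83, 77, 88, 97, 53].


Initial: [66, 83, 77, 88, 97, 53]
Pass 1: [66, 77, 83, 88, 53, 97] (2 swaps)
Pass 2: [66, 77, 83, 53, 88, 97] (1 swaps)

After 2 passes: [66, 77, 83, 53, 88, 97]


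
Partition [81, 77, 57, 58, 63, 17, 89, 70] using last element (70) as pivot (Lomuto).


Pivot: 70
  57 <= 70: swap -> [57, 77, 81, 58, 63, 17, 89, 70]
  58 <= 70: swap -> [57, 58, 81, 77, 63, 17, 89, 70]
  63 <= 70: swap -> [57, 58, 63, 77, 81, 17, 89, 70]
  17 <= 70: swap -> [57, 58, 63, 17, 81, 77, 89, 70]
Place pivot at 4: [57, 58, 63, 17, 70, 77, 89, 81]

Partitioned: [57, 58, 63, 17, 70, 77, 89, 81]


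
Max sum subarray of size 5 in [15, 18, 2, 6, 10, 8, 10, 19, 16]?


[0:5]: 51
[1:6]: 44
[2:7]: 36
[3:8]: 53
[4:9]: 63

Max: 63 at [4:9]


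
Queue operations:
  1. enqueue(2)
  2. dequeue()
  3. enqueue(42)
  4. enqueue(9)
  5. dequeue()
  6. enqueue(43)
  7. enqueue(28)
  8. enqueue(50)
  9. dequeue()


enqueue(2) -> [2]
dequeue()->2, []
enqueue(42) -> [42]
enqueue(9) -> [42, 9]
dequeue()->42, [9]
enqueue(43) -> [9, 43]
enqueue(28) -> [9, 43, 28]
enqueue(50) -> [9, 43, 28, 50]
dequeue()->9, [43, 28, 50]

Final queue: [43, 28, 50]


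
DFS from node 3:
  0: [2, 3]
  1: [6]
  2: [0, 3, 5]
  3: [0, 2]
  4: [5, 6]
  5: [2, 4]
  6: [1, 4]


Visit 3, push [2, 0]
Visit 0, push [2]
Visit 2, push [5]
Visit 5, push [4]
Visit 4, push [6]
Visit 6, push [1]
Visit 1, push []

DFS order: [3, 0, 2, 5, 4, 6, 1]


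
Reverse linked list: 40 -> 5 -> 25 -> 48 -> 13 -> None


Step 1: curr=40, set curr.next=prev(None) | reversed so far: 40
Step 2: curr=5, set curr.next=prev(40) | reversed so far: 5 -> 40
Step 3: curr=25, set curr.next=prev(5) | reversed so far: 25 -> 5 -> 40
Step 4: curr=48, set curr.next=prev(25) | reversed so far: 48 -> 25 -> 5 -> 40
Step 5: curr=13, set curr.next=prev(48) | reversed so far: 13 -> 48 -> 25 -> 5 -> 40

13 -> 48 -> 25 -> 5 -> 40 -> None


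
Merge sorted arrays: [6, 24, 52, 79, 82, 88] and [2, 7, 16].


Take 2 from B
Take 6 from A
Take 7 from B
Take 16 from B

Merged: [2, 6, 7, 16, 24, 52, 79, 82, 88]


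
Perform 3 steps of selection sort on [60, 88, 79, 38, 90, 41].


Initial: [60, 88, 79, 38, 90, 41]
Step 1: min=38 at 3
  Swap: [38, 88, 79, 60, 90, 41]
Step 2: min=41 at 5
  Swap: [38, 41, 79, 60, 90, 88]
Step 3: min=60 at 3
  Swap: [38, 41, 60, 79, 90, 88]

After 3 steps: [38, 41, 60, 79, 90, 88]


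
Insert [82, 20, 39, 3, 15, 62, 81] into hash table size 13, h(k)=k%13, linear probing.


Insert 82: h=4 -> slot 4
Insert 20: h=7 -> slot 7
Insert 39: h=0 -> slot 0
Insert 3: h=3 -> slot 3
Insert 15: h=2 -> slot 2
Insert 62: h=10 -> slot 10
Insert 81: h=3, 2 probes -> slot 5

Table: [39, None, 15, 3, 82, 81, None, 20, None, None, 62, None, None]


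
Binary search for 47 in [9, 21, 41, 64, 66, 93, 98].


Step 1: lo=0, hi=6, mid=3, val=64
Step 2: lo=0, hi=2, mid=1, val=21
Step 3: lo=2, hi=2, mid=2, val=41

Not found


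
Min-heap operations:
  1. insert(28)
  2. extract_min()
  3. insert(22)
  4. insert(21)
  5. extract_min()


insert(28) -> [28]
extract_min()->28, []
insert(22) -> [22]
insert(21) -> [21, 22]
extract_min()->21, [22]

Final heap: [22]


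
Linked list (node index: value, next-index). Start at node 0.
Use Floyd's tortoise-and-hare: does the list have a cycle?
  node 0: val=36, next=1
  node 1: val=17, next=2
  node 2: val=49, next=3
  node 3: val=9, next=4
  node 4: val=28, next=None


Floyd's tortoise (slow, +1) and hare (fast, +2):
  init: slow=0, fast=0
  step 1: slow=1, fast=2
  step 2: slow=2, fast=4
  step 3: fast -> None, no cycle

Cycle: no


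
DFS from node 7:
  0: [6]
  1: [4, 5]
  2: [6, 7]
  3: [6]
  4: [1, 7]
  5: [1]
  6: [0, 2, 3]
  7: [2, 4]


Visit 7, push [4, 2]
Visit 2, push [6]
Visit 6, push [3, 0]
Visit 0, push []
Visit 3, push []
Visit 4, push [1]
Visit 1, push [5]
Visit 5, push []

DFS order: [7, 2, 6, 0, 3, 4, 1, 5]


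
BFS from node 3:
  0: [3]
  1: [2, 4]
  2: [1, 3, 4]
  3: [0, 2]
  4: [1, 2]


Visit 3, enqueue [0, 2]
Visit 0, enqueue []
Visit 2, enqueue [1, 4]
Visit 1, enqueue []
Visit 4, enqueue []

BFS order: [3, 0, 2, 1, 4]


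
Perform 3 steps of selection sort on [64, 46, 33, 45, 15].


Initial: [64, 46, 33, 45, 15]
Step 1: min=15 at 4
  Swap: [15, 46, 33, 45, 64]
Step 2: min=33 at 2
  Swap: [15, 33, 46, 45, 64]
Step 3: min=45 at 3
  Swap: [15, 33, 45, 46, 64]

After 3 steps: [15, 33, 45, 46, 64]


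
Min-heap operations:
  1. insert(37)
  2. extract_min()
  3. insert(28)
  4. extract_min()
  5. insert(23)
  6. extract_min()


insert(37) -> [37]
extract_min()->37, []
insert(28) -> [28]
extract_min()->28, []
insert(23) -> [23]
extract_min()->23, []

Final heap: []


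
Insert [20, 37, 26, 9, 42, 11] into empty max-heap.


Insert 20: [20]
Insert 37: [37, 20]
Insert 26: [37, 20, 26]
Insert 9: [37, 20, 26, 9]
Insert 42: [42, 37, 26, 9, 20]
Insert 11: [42, 37, 26, 9, 20, 11]

Final heap: [42, 37, 26, 9, 20, 11]


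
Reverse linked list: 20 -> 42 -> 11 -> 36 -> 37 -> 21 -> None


Step 1: curr=20, set curr.next=prev(None) | reversed so far: 20
Step 2: curr=42, set curr.next=prev(20) | reversed so far: 42 -> 20
Step 3: curr=11, set curr.next=prev(42) | reversed so far: 11 -> 42 -> 20
Step 4: curr=36, set curr.next=prev(11) | reversed so far: 36 -> 11 -> 42 -> 20
Step 5: curr=37, set curr.next=prev(36) | reversed so far: 37 -> 36 -> 11 -> 42 -> 20
Step 6: curr=21, set curr.next=prev(37) | reversed so far: 21 -> 37 -> 36 -> 11 -> 42 -> 20

21 -> 37 -> 36 -> 11 -> 42 -> 20 -> None


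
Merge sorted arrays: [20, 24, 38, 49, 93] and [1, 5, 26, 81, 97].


Take 1 from B
Take 5 from B
Take 20 from A
Take 24 from A
Take 26 from B
Take 38 from A
Take 49 from A
Take 81 from B
Take 93 from A

Merged: [1, 5, 20, 24, 26, 38, 49, 81, 93, 97]


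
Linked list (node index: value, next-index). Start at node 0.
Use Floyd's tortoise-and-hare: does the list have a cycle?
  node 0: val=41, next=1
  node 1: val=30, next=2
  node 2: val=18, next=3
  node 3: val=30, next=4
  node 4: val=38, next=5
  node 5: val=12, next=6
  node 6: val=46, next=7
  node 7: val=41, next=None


Floyd's tortoise (slow, +1) and hare (fast, +2):
  init: slow=0, fast=0
  step 1: slow=1, fast=2
  step 2: slow=2, fast=4
  step 3: slow=3, fast=6
  step 4: fast 6->7->None, no cycle

Cycle: no


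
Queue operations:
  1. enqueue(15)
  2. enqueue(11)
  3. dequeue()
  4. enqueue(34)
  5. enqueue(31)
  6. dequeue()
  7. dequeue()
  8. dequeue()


enqueue(15) -> [15]
enqueue(11) -> [15, 11]
dequeue()->15, [11]
enqueue(34) -> [11, 34]
enqueue(31) -> [11, 34, 31]
dequeue()->11, [34, 31]
dequeue()->34, [31]
dequeue()->31, []

Final queue: []


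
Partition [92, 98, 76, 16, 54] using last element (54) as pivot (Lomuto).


Pivot: 54
  16 <= 54: swap -> [16, 98, 76, 92, 54]
Place pivot at 1: [16, 54, 76, 92, 98]

Partitioned: [16, 54, 76, 92, 98]


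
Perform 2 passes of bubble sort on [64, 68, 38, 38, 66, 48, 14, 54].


Initial: [64, 68, 38, 38, 66, 48, 14, 54]
Pass 1: [64, 38, 38, 66, 48, 14, 54, 68] (6 swaps)
Pass 2: [38, 38, 64, 48, 14, 54, 66, 68] (5 swaps)

After 2 passes: [38, 38, 64, 48, 14, 54, 66, 68]


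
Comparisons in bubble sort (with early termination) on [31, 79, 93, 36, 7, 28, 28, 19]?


Algorithm: bubble sort (with early termination)
Input: [31, 79, 93, 36, 7, 28, 28, 19]
Sorted: [7, 19, 28, 28, 31, 36, 79, 93]

28


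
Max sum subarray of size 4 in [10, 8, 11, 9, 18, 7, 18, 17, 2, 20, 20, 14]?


[0:4]: 38
[1:5]: 46
[2:6]: 45
[3:7]: 52
[4:8]: 60
[5:9]: 44
[6:10]: 57
[7:11]: 59
[8:12]: 56

Max: 60 at [4:8]


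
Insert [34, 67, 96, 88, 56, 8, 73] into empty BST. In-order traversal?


Insert 34: root
Insert 67: R from 34
Insert 96: R from 34 -> R from 67
Insert 88: R from 34 -> R from 67 -> L from 96
Insert 56: R from 34 -> L from 67
Insert 8: L from 34
Insert 73: R from 34 -> R from 67 -> L from 96 -> L from 88

In-order: [8, 34, 56, 67, 73, 88, 96]


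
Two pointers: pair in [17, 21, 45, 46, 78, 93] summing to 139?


lo=0(17)+hi=5(93)=110
lo=1(21)+hi=5(93)=114
lo=2(45)+hi=5(93)=138
lo=3(46)+hi=5(93)=139

Yes: 46+93=139


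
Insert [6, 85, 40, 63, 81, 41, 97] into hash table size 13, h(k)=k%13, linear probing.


Insert 6: h=6 -> slot 6
Insert 85: h=7 -> slot 7
Insert 40: h=1 -> slot 1
Insert 63: h=11 -> slot 11
Insert 81: h=3 -> slot 3
Insert 41: h=2 -> slot 2
Insert 97: h=6, 2 probes -> slot 8

Table: [None, 40, 41, 81, None, None, 6, 85, 97, None, None, 63, None]


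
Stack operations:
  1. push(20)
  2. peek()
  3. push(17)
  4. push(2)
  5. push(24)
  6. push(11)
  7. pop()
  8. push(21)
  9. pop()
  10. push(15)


push(20) -> [20]
peek()->20
push(17) -> [20, 17]
push(2) -> [20, 17, 2]
push(24) -> [20, 17, 2, 24]
push(11) -> [20, 17, 2, 24, 11]
pop()->11, [20, 17, 2, 24]
push(21) -> [20, 17, 2, 24, 21]
pop()->21, [20, 17, 2, 24]
push(15) -> [20, 17, 2, 24, 15]

Final stack: [20, 17, 2, 24, 15]


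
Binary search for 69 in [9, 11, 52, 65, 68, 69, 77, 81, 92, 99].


Step 1: lo=0, hi=9, mid=4, val=68
Step 2: lo=5, hi=9, mid=7, val=81
Step 3: lo=5, hi=6, mid=5, val=69

Found at index 5


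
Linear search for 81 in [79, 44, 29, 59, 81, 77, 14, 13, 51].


i=0: 79!=81
i=1: 44!=81
i=2: 29!=81
i=3: 59!=81
i=4: 81==81 found!

Found at 4, 5 comps


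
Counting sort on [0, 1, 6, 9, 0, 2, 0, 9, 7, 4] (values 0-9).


Input: [0, 1, 6, 9, 0, 2, 0, 9, 7, 4]
Counts: [3, 1, 1, 0, 1, 0, 1, 1, 0, 2]

Sorted: [0, 0, 0, 1, 2, 4, 6, 7, 9, 9]


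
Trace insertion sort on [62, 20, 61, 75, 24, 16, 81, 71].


Initial: [62, 20, 61, 75, 24, 16, 81, 71]
Insert 20: [20, 62, 61, 75, 24, 16, 81, 71]
Insert 61: [20, 61, 62, 75, 24, 16, 81, 71]
Insert 75: [20, 61, 62, 75, 24, 16, 81, 71]
Insert 24: [20, 24, 61, 62, 75, 16, 81, 71]
Insert 16: [16, 20, 24, 61, 62, 75, 81, 71]
Insert 81: [16, 20, 24, 61, 62, 75, 81, 71]
Insert 71: [16, 20, 24, 61, 62, 71, 75, 81]

Sorted: [16, 20, 24, 61, 62, 71, 75, 81]


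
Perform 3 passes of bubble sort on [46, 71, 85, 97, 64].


Initial: [46, 71, 85, 97, 64]
Pass 1: [46, 71, 85, 64, 97] (1 swaps)
Pass 2: [46, 71, 64, 85, 97] (1 swaps)
Pass 3: [46, 64, 71, 85, 97] (1 swaps)

After 3 passes: [46, 64, 71, 85, 97]


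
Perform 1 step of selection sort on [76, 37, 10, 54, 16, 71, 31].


Initial: [76, 37, 10, 54, 16, 71, 31]
Step 1: min=10 at 2
  Swap: [10, 37, 76, 54, 16, 71, 31]

After 1 step: [10, 37, 76, 54, 16, 71, 31]


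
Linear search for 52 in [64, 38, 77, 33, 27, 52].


i=0: 64!=52
i=1: 38!=52
i=2: 77!=52
i=3: 33!=52
i=4: 27!=52
i=5: 52==52 found!

Found at 5, 6 comps


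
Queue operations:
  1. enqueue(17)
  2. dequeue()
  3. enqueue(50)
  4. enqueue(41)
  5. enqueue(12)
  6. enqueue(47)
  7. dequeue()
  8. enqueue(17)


enqueue(17) -> [17]
dequeue()->17, []
enqueue(50) -> [50]
enqueue(41) -> [50, 41]
enqueue(12) -> [50, 41, 12]
enqueue(47) -> [50, 41, 12, 47]
dequeue()->50, [41, 12, 47]
enqueue(17) -> [41, 12, 47, 17]

Final queue: [41, 12, 47, 17]


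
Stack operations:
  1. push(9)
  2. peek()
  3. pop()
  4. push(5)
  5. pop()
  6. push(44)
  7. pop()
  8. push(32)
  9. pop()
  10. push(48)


push(9) -> [9]
peek()->9
pop()->9, []
push(5) -> [5]
pop()->5, []
push(44) -> [44]
pop()->44, []
push(32) -> [32]
pop()->32, []
push(48) -> [48]

Final stack: [48]


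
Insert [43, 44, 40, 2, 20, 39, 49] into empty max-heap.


Insert 43: [43]
Insert 44: [44, 43]
Insert 40: [44, 43, 40]
Insert 2: [44, 43, 40, 2]
Insert 20: [44, 43, 40, 2, 20]
Insert 39: [44, 43, 40, 2, 20, 39]
Insert 49: [49, 43, 44, 2, 20, 39, 40]

Final heap: [49, 43, 44, 2, 20, 39, 40]


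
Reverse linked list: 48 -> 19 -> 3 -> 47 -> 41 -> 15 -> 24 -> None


Step 1: curr=48, set curr.next=prev(None) | reversed so far: 48
Step 2: curr=19, set curr.next=prev(48) | reversed so far: 19 -> 48
Step 3: curr=3, set curr.next=prev(19) | reversed so far: 3 -> 19 -> 48
Step 4: curr=47, set curr.next=prev(3) | reversed so far: 47 -> 3 -> 19 -> 48
Step 5: curr=41, set curr.next=prev(47) | reversed so far: 41 -> 47 -> 3 -> 19 -> 48
Step 6: curr=15, set curr.next=prev(41) | reversed so far: 15 -> 41 -> 47 -> 3 -> 19 -> 48
Step 7: curr=24, set curr.next=prev(15) | reversed so far: 24 -> 15 -> 41 -> 47 -> 3 -> 19 -> 48

24 -> 15 -> 41 -> 47 -> 3 -> 19 -> 48 -> None


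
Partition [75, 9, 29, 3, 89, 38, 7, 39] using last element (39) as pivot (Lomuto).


Pivot: 39
  9 <= 39: swap -> [9, 75, 29, 3, 89, 38, 7, 39]
  29 <= 39: swap -> [9, 29, 75, 3, 89, 38, 7, 39]
  3 <= 39: swap -> [9, 29, 3, 75, 89, 38, 7, 39]
  38 <= 39: swap -> [9, 29, 3, 38, 89, 75, 7, 39]
  7 <= 39: swap -> [9, 29, 3, 38, 7, 75, 89, 39]
Place pivot at 5: [9, 29, 3, 38, 7, 39, 89, 75]

Partitioned: [9, 29, 3, 38, 7, 39, 89, 75]


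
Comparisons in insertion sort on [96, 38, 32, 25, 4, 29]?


Algorithm: insertion sort
Input: [96, 38, 32, 25, 4, 29]
Sorted: [4, 25, 29, 32, 38, 96]

14


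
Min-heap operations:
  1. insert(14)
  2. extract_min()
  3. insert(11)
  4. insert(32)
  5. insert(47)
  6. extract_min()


insert(14) -> [14]
extract_min()->14, []
insert(11) -> [11]
insert(32) -> [11, 32]
insert(47) -> [11, 32, 47]
extract_min()->11, [32, 47]

Final heap: [32, 47]


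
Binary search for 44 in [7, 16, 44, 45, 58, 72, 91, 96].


Step 1: lo=0, hi=7, mid=3, val=45
Step 2: lo=0, hi=2, mid=1, val=16
Step 3: lo=2, hi=2, mid=2, val=44

Found at index 2


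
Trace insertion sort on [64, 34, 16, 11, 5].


Initial: [64, 34, 16, 11, 5]
Insert 34: [34, 64, 16, 11, 5]
Insert 16: [16, 34, 64, 11, 5]
Insert 11: [11, 16, 34, 64, 5]
Insert 5: [5, 11, 16, 34, 64]

Sorted: [5, 11, 16, 34, 64]


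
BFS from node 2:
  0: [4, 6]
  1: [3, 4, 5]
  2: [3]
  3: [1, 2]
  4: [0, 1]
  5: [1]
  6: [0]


Visit 2, enqueue [3]
Visit 3, enqueue [1]
Visit 1, enqueue [4, 5]
Visit 4, enqueue [0]
Visit 5, enqueue []
Visit 0, enqueue [6]
Visit 6, enqueue []

BFS order: [2, 3, 1, 4, 5, 0, 6]


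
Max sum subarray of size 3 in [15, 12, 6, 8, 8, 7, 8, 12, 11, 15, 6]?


[0:3]: 33
[1:4]: 26
[2:5]: 22
[3:6]: 23
[4:7]: 23
[5:8]: 27
[6:9]: 31
[7:10]: 38
[8:11]: 32

Max: 38 at [7:10]


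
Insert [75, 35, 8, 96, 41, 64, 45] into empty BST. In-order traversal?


Insert 75: root
Insert 35: L from 75
Insert 8: L from 75 -> L from 35
Insert 96: R from 75
Insert 41: L from 75 -> R from 35
Insert 64: L from 75 -> R from 35 -> R from 41
Insert 45: L from 75 -> R from 35 -> R from 41 -> L from 64

In-order: [8, 35, 41, 45, 64, 75, 96]


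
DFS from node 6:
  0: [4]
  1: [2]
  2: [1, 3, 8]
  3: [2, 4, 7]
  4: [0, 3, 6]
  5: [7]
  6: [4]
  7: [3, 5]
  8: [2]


Visit 6, push [4]
Visit 4, push [3, 0]
Visit 0, push []
Visit 3, push [7, 2]
Visit 2, push [8, 1]
Visit 1, push []
Visit 8, push []
Visit 7, push [5]
Visit 5, push []

DFS order: [6, 4, 0, 3, 2, 1, 8, 7, 5]


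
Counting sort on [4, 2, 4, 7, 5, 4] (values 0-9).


Input: [4, 2, 4, 7, 5, 4]
Counts: [0, 0, 1, 0, 3, 1, 0, 1, 0, 0]

Sorted: [2, 4, 4, 4, 5, 7]


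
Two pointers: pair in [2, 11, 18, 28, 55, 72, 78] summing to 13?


lo=0(2)+hi=6(78)=80
lo=0(2)+hi=5(72)=74
lo=0(2)+hi=4(55)=57
lo=0(2)+hi=3(28)=30
lo=0(2)+hi=2(18)=20
lo=0(2)+hi=1(11)=13

Yes: 2+11=13


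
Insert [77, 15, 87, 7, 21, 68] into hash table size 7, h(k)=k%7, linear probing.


Insert 77: h=0 -> slot 0
Insert 15: h=1 -> slot 1
Insert 87: h=3 -> slot 3
Insert 7: h=0, 2 probes -> slot 2
Insert 21: h=0, 4 probes -> slot 4
Insert 68: h=5 -> slot 5

Table: [77, 15, 7, 87, 21, 68, None]


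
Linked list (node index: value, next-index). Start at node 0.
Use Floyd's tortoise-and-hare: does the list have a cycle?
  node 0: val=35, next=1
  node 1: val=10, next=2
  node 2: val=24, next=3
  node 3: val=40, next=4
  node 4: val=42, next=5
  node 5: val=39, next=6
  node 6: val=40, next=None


Floyd's tortoise (slow, +1) and hare (fast, +2):
  init: slow=0, fast=0
  step 1: slow=1, fast=2
  step 2: slow=2, fast=4
  step 3: slow=3, fast=6
  step 4: fast -> None, no cycle

Cycle: no


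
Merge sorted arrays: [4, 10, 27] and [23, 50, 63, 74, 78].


Take 4 from A
Take 10 from A
Take 23 from B
Take 27 from A

Merged: [4, 10, 23, 27, 50, 63, 74, 78]


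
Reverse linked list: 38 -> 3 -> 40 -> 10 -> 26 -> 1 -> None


Step 1: curr=38, set curr.next=prev(None) | reversed so far: 38
Step 2: curr=3, set curr.next=prev(38) | reversed so far: 3 -> 38
Step 3: curr=40, set curr.next=prev(3) | reversed so far: 40 -> 3 -> 38
Step 4: curr=10, set curr.next=prev(40) | reversed so far: 10 -> 40 -> 3 -> 38
Step 5: curr=26, set curr.next=prev(10) | reversed so far: 26 -> 10 -> 40 -> 3 -> 38
Step 6: curr=1, set curr.next=prev(26) | reversed so far: 1 -> 26 -> 10 -> 40 -> 3 -> 38

1 -> 26 -> 10 -> 40 -> 3 -> 38 -> None


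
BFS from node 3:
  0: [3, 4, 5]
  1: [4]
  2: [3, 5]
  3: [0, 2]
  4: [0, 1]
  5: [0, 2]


Visit 3, enqueue [0, 2]
Visit 0, enqueue [4, 5]
Visit 2, enqueue []
Visit 4, enqueue [1]
Visit 5, enqueue []
Visit 1, enqueue []

BFS order: [3, 0, 2, 4, 5, 1]


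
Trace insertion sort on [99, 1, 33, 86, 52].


Initial: [99, 1, 33, 86, 52]
Insert 1: [1, 99, 33, 86, 52]
Insert 33: [1, 33, 99, 86, 52]
Insert 86: [1, 33, 86, 99, 52]
Insert 52: [1, 33, 52, 86, 99]

Sorted: [1, 33, 52, 86, 99]


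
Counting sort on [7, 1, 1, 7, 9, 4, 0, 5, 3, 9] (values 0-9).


Input: [7, 1, 1, 7, 9, 4, 0, 5, 3, 9]
Counts: [1, 2, 0, 1, 1, 1, 0, 2, 0, 2]

Sorted: [0, 1, 1, 3, 4, 5, 7, 7, 9, 9]


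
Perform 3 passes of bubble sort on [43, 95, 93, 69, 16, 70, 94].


Initial: [43, 95, 93, 69, 16, 70, 94]
Pass 1: [43, 93, 69, 16, 70, 94, 95] (5 swaps)
Pass 2: [43, 69, 16, 70, 93, 94, 95] (3 swaps)
Pass 3: [43, 16, 69, 70, 93, 94, 95] (1 swaps)

After 3 passes: [43, 16, 69, 70, 93, 94, 95]


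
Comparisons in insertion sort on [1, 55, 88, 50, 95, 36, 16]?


Algorithm: insertion sort
Input: [1, 55, 88, 50, 95, 36, 16]
Sorted: [1, 16, 36, 50, 55, 88, 95]

17


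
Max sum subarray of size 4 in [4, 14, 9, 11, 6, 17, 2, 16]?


[0:4]: 38
[1:5]: 40
[2:6]: 43
[3:7]: 36
[4:8]: 41

Max: 43 at [2:6]


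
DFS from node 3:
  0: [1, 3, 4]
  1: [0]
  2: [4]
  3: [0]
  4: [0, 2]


Visit 3, push [0]
Visit 0, push [4, 1]
Visit 1, push []
Visit 4, push [2]
Visit 2, push []

DFS order: [3, 0, 1, 4, 2]


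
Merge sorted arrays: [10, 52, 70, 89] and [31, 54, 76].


Take 10 from A
Take 31 from B
Take 52 from A
Take 54 from B
Take 70 from A
Take 76 from B

Merged: [10, 31, 52, 54, 70, 76, 89]


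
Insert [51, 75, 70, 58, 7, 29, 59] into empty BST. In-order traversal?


Insert 51: root
Insert 75: R from 51
Insert 70: R from 51 -> L from 75
Insert 58: R from 51 -> L from 75 -> L from 70
Insert 7: L from 51
Insert 29: L from 51 -> R from 7
Insert 59: R from 51 -> L from 75 -> L from 70 -> R from 58

In-order: [7, 29, 51, 58, 59, 70, 75]


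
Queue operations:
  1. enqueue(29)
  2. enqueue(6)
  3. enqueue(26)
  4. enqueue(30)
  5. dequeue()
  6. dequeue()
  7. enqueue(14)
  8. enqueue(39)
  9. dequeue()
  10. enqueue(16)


enqueue(29) -> [29]
enqueue(6) -> [29, 6]
enqueue(26) -> [29, 6, 26]
enqueue(30) -> [29, 6, 26, 30]
dequeue()->29, [6, 26, 30]
dequeue()->6, [26, 30]
enqueue(14) -> [26, 30, 14]
enqueue(39) -> [26, 30, 14, 39]
dequeue()->26, [30, 14, 39]
enqueue(16) -> [30, 14, 39, 16]

Final queue: [30, 14, 39, 16]


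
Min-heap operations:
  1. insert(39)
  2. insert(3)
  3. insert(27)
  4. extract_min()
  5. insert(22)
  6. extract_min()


insert(39) -> [39]
insert(3) -> [3, 39]
insert(27) -> [3, 39, 27]
extract_min()->3, [27, 39]
insert(22) -> [22, 39, 27]
extract_min()->22, [27, 39]

Final heap: [27, 39]


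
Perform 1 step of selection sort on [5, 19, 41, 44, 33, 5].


Initial: [5, 19, 41, 44, 33, 5]
Step 1: min=5 at 0
  Swap: [5, 19, 41, 44, 33, 5]

After 1 step: [5, 19, 41, 44, 33, 5]


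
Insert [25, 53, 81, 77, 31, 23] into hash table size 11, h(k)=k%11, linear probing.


Insert 25: h=3 -> slot 3
Insert 53: h=9 -> slot 9
Insert 81: h=4 -> slot 4
Insert 77: h=0 -> slot 0
Insert 31: h=9, 1 probes -> slot 10
Insert 23: h=1 -> slot 1

Table: [77, 23, None, 25, 81, None, None, None, None, 53, 31]


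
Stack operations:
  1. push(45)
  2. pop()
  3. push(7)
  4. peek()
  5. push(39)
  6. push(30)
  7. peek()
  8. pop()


push(45) -> [45]
pop()->45, []
push(7) -> [7]
peek()->7
push(39) -> [7, 39]
push(30) -> [7, 39, 30]
peek()->30
pop()->30, [7, 39]

Final stack: [7, 39]


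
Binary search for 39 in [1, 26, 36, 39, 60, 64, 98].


Step 1: lo=0, hi=6, mid=3, val=39

Found at index 3


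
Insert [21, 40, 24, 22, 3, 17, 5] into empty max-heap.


Insert 21: [21]
Insert 40: [40, 21]
Insert 24: [40, 21, 24]
Insert 22: [40, 22, 24, 21]
Insert 3: [40, 22, 24, 21, 3]
Insert 17: [40, 22, 24, 21, 3, 17]
Insert 5: [40, 22, 24, 21, 3, 17, 5]

Final heap: [40, 22, 24, 21, 3, 17, 5]


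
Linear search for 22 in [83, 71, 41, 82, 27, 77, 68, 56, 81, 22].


i=0: 83!=22
i=1: 71!=22
i=2: 41!=22
i=3: 82!=22
i=4: 27!=22
i=5: 77!=22
i=6: 68!=22
i=7: 56!=22
i=8: 81!=22
i=9: 22==22 found!

Found at 9, 10 comps


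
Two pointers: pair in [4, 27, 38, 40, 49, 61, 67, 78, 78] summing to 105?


lo=0(4)+hi=8(78)=82
lo=1(27)+hi=8(78)=105

Yes: 27+78=105


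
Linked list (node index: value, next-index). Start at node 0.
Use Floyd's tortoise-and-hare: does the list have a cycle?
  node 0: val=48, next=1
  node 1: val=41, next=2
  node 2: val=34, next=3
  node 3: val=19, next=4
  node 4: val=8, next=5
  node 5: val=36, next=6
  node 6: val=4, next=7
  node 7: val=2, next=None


Floyd's tortoise (slow, +1) and hare (fast, +2):
  init: slow=0, fast=0
  step 1: slow=1, fast=2
  step 2: slow=2, fast=4
  step 3: slow=3, fast=6
  step 4: fast 6->7->None, no cycle

Cycle: no


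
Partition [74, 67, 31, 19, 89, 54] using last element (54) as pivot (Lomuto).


Pivot: 54
  31 <= 54: swap -> [31, 67, 74, 19, 89, 54]
  19 <= 54: swap -> [31, 19, 74, 67, 89, 54]
Place pivot at 2: [31, 19, 54, 67, 89, 74]

Partitioned: [31, 19, 54, 67, 89, 74]


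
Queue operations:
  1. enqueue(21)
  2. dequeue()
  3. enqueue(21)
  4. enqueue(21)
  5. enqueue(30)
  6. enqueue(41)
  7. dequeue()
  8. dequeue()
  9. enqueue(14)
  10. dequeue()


enqueue(21) -> [21]
dequeue()->21, []
enqueue(21) -> [21]
enqueue(21) -> [21, 21]
enqueue(30) -> [21, 21, 30]
enqueue(41) -> [21, 21, 30, 41]
dequeue()->21, [21, 30, 41]
dequeue()->21, [30, 41]
enqueue(14) -> [30, 41, 14]
dequeue()->30, [41, 14]

Final queue: [41, 14]


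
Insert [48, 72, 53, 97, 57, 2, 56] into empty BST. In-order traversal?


Insert 48: root
Insert 72: R from 48
Insert 53: R from 48 -> L from 72
Insert 97: R from 48 -> R from 72
Insert 57: R from 48 -> L from 72 -> R from 53
Insert 2: L from 48
Insert 56: R from 48 -> L from 72 -> R from 53 -> L from 57

In-order: [2, 48, 53, 56, 57, 72, 97]


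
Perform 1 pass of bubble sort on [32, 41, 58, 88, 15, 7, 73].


Initial: [32, 41, 58, 88, 15, 7, 73]
Pass 1: [32, 41, 58, 15, 7, 73, 88] (3 swaps)

After 1 pass: [32, 41, 58, 15, 7, 73, 88]


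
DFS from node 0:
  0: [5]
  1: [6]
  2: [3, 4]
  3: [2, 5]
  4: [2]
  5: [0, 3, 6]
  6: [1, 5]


Visit 0, push [5]
Visit 5, push [6, 3]
Visit 3, push [2]
Visit 2, push [4]
Visit 4, push []
Visit 6, push [1]
Visit 1, push []

DFS order: [0, 5, 3, 2, 4, 6, 1]


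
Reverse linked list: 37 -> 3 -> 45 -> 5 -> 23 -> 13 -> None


Step 1: curr=37, set curr.next=prev(None) | reversed so far: 37
Step 2: curr=3, set curr.next=prev(37) | reversed so far: 3 -> 37
Step 3: curr=45, set curr.next=prev(3) | reversed so far: 45 -> 3 -> 37
Step 4: curr=5, set curr.next=prev(45) | reversed so far: 5 -> 45 -> 3 -> 37
Step 5: curr=23, set curr.next=prev(5) | reversed so far: 23 -> 5 -> 45 -> 3 -> 37
Step 6: curr=13, set curr.next=prev(23) | reversed so far: 13 -> 23 -> 5 -> 45 -> 3 -> 37

13 -> 23 -> 5 -> 45 -> 3 -> 37 -> None


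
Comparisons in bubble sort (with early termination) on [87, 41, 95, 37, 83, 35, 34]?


Algorithm: bubble sort (with early termination)
Input: [87, 41, 95, 37, 83, 35, 34]
Sorted: [34, 35, 37, 41, 83, 87, 95]

21


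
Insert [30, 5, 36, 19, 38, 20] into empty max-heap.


Insert 30: [30]
Insert 5: [30, 5]
Insert 36: [36, 5, 30]
Insert 19: [36, 19, 30, 5]
Insert 38: [38, 36, 30, 5, 19]
Insert 20: [38, 36, 30, 5, 19, 20]

Final heap: [38, 36, 30, 5, 19, 20]


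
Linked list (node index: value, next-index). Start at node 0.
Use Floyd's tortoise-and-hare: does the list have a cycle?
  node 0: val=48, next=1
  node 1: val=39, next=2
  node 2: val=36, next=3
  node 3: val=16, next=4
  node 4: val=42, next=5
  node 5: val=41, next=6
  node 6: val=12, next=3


Floyd's tortoise (slow, +1) and hare (fast, +2):
  init: slow=0, fast=0
  step 1: slow=1, fast=2
  step 2: slow=2, fast=4
  step 3: slow=3, fast=6
  step 4: slow=4, fast=4
  slow == fast at node 4: cycle detected

Cycle: yes


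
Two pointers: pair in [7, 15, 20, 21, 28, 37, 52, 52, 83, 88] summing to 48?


lo=0(7)+hi=9(88)=95
lo=0(7)+hi=8(83)=90
lo=0(7)+hi=7(52)=59
lo=0(7)+hi=6(52)=59
lo=0(7)+hi=5(37)=44
lo=1(15)+hi=5(37)=52
lo=1(15)+hi=4(28)=43
lo=2(20)+hi=4(28)=48

Yes: 20+28=48


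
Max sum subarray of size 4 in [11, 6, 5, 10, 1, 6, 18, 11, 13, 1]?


[0:4]: 32
[1:5]: 22
[2:6]: 22
[3:7]: 35
[4:8]: 36
[5:9]: 48
[6:10]: 43

Max: 48 at [5:9]


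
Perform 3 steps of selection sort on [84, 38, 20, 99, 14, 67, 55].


Initial: [84, 38, 20, 99, 14, 67, 55]
Step 1: min=14 at 4
  Swap: [14, 38, 20, 99, 84, 67, 55]
Step 2: min=20 at 2
  Swap: [14, 20, 38, 99, 84, 67, 55]
Step 3: min=38 at 2
  Swap: [14, 20, 38, 99, 84, 67, 55]

After 3 steps: [14, 20, 38, 99, 84, 67, 55]


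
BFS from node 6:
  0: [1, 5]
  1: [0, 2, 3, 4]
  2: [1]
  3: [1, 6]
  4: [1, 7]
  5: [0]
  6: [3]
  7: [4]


Visit 6, enqueue [3]
Visit 3, enqueue [1]
Visit 1, enqueue [0, 2, 4]
Visit 0, enqueue [5]
Visit 2, enqueue []
Visit 4, enqueue [7]
Visit 5, enqueue []
Visit 7, enqueue []

BFS order: [6, 3, 1, 0, 2, 4, 5, 7]


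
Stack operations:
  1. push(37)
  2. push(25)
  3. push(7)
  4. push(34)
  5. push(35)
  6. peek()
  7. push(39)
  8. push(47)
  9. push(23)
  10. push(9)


push(37) -> [37]
push(25) -> [37, 25]
push(7) -> [37, 25, 7]
push(34) -> [37, 25, 7, 34]
push(35) -> [37, 25, 7, 34, 35]
peek()->35
push(39) -> [37, 25, 7, 34, 35, 39]
push(47) -> [37, 25, 7, 34, 35, 39, 47]
push(23) -> [37, 25, 7, 34, 35, 39, 47, 23]
push(9) -> [37, 25, 7, 34, 35, 39, 47, 23, 9]

Final stack: [37, 25, 7, 34, 35, 39, 47, 23, 9]


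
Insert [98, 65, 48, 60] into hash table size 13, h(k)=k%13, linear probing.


Insert 98: h=7 -> slot 7
Insert 65: h=0 -> slot 0
Insert 48: h=9 -> slot 9
Insert 60: h=8 -> slot 8

Table: [65, None, None, None, None, None, None, 98, 60, 48, None, None, None]


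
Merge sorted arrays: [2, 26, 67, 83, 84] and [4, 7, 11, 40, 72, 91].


Take 2 from A
Take 4 from B
Take 7 from B
Take 11 from B
Take 26 from A
Take 40 from B
Take 67 from A
Take 72 from B
Take 83 from A
Take 84 from A

Merged: [2, 4, 7, 11, 26, 40, 67, 72, 83, 84, 91]


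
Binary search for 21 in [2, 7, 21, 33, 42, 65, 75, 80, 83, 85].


Step 1: lo=0, hi=9, mid=4, val=42
Step 2: lo=0, hi=3, mid=1, val=7
Step 3: lo=2, hi=3, mid=2, val=21

Found at index 2


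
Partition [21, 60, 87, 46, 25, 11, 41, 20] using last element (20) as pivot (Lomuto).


Pivot: 20
  11 <= 20: swap -> [11, 60, 87, 46, 25, 21, 41, 20]
Place pivot at 1: [11, 20, 87, 46, 25, 21, 41, 60]

Partitioned: [11, 20, 87, 46, 25, 21, 41, 60]


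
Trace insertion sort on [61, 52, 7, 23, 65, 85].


Initial: [61, 52, 7, 23, 65, 85]
Insert 52: [52, 61, 7, 23, 65, 85]
Insert 7: [7, 52, 61, 23, 65, 85]
Insert 23: [7, 23, 52, 61, 65, 85]
Insert 65: [7, 23, 52, 61, 65, 85]
Insert 85: [7, 23, 52, 61, 65, 85]

Sorted: [7, 23, 52, 61, 65, 85]


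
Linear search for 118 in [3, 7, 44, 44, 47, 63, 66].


i=0: 3!=118
i=1: 7!=118
i=2: 44!=118
i=3: 44!=118
i=4: 47!=118
i=5: 63!=118
i=6: 66!=118

Not found, 7 comps


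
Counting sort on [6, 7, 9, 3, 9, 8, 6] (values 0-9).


Input: [6, 7, 9, 3, 9, 8, 6]
Counts: [0, 0, 0, 1, 0, 0, 2, 1, 1, 2]

Sorted: [3, 6, 6, 7, 8, 9, 9]


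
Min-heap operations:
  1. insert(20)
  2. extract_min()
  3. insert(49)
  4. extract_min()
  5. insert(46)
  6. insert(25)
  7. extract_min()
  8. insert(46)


insert(20) -> [20]
extract_min()->20, []
insert(49) -> [49]
extract_min()->49, []
insert(46) -> [46]
insert(25) -> [25, 46]
extract_min()->25, [46]
insert(46) -> [46, 46]

Final heap: [46, 46]


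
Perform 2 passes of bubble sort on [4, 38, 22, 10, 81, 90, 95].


Initial: [4, 38, 22, 10, 81, 90, 95]
Pass 1: [4, 22, 10, 38, 81, 90, 95] (2 swaps)
Pass 2: [4, 10, 22, 38, 81, 90, 95] (1 swaps)

After 2 passes: [4, 10, 22, 38, 81, 90, 95]


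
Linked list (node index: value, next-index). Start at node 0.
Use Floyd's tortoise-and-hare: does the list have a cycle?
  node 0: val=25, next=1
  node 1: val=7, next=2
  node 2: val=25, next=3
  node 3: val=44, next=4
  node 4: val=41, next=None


Floyd's tortoise (slow, +1) and hare (fast, +2):
  init: slow=0, fast=0
  step 1: slow=1, fast=2
  step 2: slow=2, fast=4
  step 3: fast -> None, no cycle

Cycle: no


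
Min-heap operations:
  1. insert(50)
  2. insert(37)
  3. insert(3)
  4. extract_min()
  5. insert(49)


insert(50) -> [50]
insert(37) -> [37, 50]
insert(3) -> [3, 50, 37]
extract_min()->3, [37, 50]
insert(49) -> [37, 50, 49]

Final heap: [37, 50, 49]


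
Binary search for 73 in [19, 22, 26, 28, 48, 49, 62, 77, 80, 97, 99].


Step 1: lo=0, hi=10, mid=5, val=49
Step 2: lo=6, hi=10, mid=8, val=80
Step 3: lo=6, hi=7, mid=6, val=62
Step 4: lo=7, hi=7, mid=7, val=77

Not found


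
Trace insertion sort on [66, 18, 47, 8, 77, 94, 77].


Initial: [66, 18, 47, 8, 77, 94, 77]
Insert 18: [18, 66, 47, 8, 77, 94, 77]
Insert 47: [18, 47, 66, 8, 77, 94, 77]
Insert 8: [8, 18, 47, 66, 77, 94, 77]
Insert 77: [8, 18, 47, 66, 77, 94, 77]
Insert 94: [8, 18, 47, 66, 77, 94, 77]
Insert 77: [8, 18, 47, 66, 77, 77, 94]

Sorted: [8, 18, 47, 66, 77, 77, 94]


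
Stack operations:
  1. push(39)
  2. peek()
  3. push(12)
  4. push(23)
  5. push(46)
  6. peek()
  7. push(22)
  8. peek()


push(39) -> [39]
peek()->39
push(12) -> [39, 12]
push(23) -> [39, 12, 23]
push(46) -> [39, 12, 23, 46]
peek()->46
push(22) -> [39, 12, 23, 46, 22]
peek()->22

Final stack: [39, 12, 23, 46, 22]


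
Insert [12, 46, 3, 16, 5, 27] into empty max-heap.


Insert 12: [12]
Insert 46: [46, 12]
Insert 3: [46, 12, 3]
Insert 16: [46, 16, 3, 12]
Insert 5: [46, 16, 3, 12, 5]
Insert 27: [46, 16, 27, 12, 5, 3]

Final heap: [46, 16, 27, 12, 5, 3]


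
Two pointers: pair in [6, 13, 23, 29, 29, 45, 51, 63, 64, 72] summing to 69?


lo=0(6)+hi=9(72)=78
lo=0(6)+hi=8(64)=70
lo=0(6)+hi=7(63)=69

Yes: 6+63=69


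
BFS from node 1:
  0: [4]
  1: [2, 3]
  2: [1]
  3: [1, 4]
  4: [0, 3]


Visit 1, enqueue [2, 3]
Visit 2, enqueue []
Visit 3, enqueue [4]
Visit 4, enqueue [0]
Visit 0, enqueue []

BFS order: [1, 2, 3, 4, 0]


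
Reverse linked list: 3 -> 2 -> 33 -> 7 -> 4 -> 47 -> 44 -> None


Step 1: curr=3, set curr.next=prev(None) | reversed so far: 3
Step 2: curr=2, set curr.next=prev(3) | reversed so far: 2 -> 3
Step 3: curr=33, set curr.next=prev(2) | reversed so far: 33 -> 2 -> 3
Step 4: curr=7, set curr.next=prev(33) | reversed so far: 7 -> 33 -> 2 -> 3
Step 5: curr=4, set curr.next=prev(7) | reversed so far: 4 -> 7 -> 33 -> 2 -> 3
Step 6: curr=47, set curr.next=prev(4) | reversed so far: 47 -> 4 -> 7 -> 33 -> 2 -> 3
Step 7: curr=44, set curr.next=prev(47) | reversed so far: 44 -> 47 -> 4 -> 7 -> 33 -> 2 -> 3

44 -> 47 -> 4 -> 7 -> 33 -> 2 -> 3 -> None


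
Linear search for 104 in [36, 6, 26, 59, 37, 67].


i=0: 36!=104
i=1: 6!=104
i=2: 26!=104
i=3: 59!=104
i=4: 37!=104
i=5: 67!=104

Not found, 6 comps


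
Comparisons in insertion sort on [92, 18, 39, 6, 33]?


Algorithm: insertion sort
Input: [92, 18, 39, 6, 33]
Sorted: [6, 18, 33, 39, 92]

9


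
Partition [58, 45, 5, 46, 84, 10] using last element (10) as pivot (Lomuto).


Pivot: 10
  5 <= 10: swap -> [5, 45, 58, 46, 84, 10]
Place pivot at 1: [5, 10, 58, 46, 84, 45]

Partitioned: [5, 10, 58, 46, 84, 45]


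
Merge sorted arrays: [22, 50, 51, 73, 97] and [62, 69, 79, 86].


Take 22 from A
Take 50 from A
Take 51 from A
Take 62 from B
Take 69 from B
Take 73 from A
Take 79 from B
Take 86 from B

Merged: [22, 50, 51, 62, 69, 73, 79, 86, 97]


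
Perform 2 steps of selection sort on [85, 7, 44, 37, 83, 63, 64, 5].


Initial: [85, 7, 44, 37, 83, 63, 64, 5]
Step 1: min=5 at 7
  Swap: [5, 7, 44, 37, 83, 63, 64, 85]
Step 2: min=7 at 1
  Swap: [5, 7, 44, 37, 83, 63, 64, 85]

After 2 steps: [5, 7, 44, 37, 83, 63, 64, 85]
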